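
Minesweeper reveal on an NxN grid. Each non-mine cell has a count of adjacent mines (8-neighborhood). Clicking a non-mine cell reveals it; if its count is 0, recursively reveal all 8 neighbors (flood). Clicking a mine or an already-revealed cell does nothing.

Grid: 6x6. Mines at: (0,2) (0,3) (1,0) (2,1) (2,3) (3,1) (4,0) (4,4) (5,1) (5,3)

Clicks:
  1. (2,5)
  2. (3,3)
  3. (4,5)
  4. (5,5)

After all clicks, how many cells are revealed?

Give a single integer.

Answer: 11

Derivation:
Click 1 (2,5) count=0: revealed 8 new [(0,4) (0,5) (1,4) (1,5) (2,4) (2,5) (3,4) (3,5)] -> total=8
Click 2 (3,3) count=2: revealed 1 new [(3,3)] -> total=9
Click 3 (4,5) count=1: revealed 1 new [(4,5)] -> total=10
Click 4 (5,5) count=1: revealed 1 new [(5,5)] -> total=11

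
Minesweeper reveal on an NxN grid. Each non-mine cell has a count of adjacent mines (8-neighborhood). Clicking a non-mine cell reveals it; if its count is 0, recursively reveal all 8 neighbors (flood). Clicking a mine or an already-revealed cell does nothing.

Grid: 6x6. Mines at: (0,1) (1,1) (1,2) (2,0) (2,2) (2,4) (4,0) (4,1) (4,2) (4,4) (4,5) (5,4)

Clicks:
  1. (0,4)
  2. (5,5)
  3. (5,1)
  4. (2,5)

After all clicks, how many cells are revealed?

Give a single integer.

Click 1 (0,4) count=0: revealed 6 new [(0,3) (0,4) (0,5) (1,3) (1,4) (1,5)] -> total=6
Click 2 (5,5) count=3: revealed 1 new [(5,5)] -> total=7
Click 3 (5,1) count=3: revealed 1 new [(5,1)] -> total=8
Click 4 (2,5) count=1: revealed 1 new [(2,5)] -> total=9

Answer: 9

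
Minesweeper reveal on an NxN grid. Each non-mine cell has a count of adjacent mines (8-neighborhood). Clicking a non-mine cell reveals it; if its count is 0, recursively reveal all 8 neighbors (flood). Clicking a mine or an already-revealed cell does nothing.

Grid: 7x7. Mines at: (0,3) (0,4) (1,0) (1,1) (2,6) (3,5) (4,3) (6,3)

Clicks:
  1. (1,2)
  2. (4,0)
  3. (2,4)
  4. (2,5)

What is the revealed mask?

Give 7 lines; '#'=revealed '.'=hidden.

Answer: .......
..#....
###.##.
###....
###....
###....
###....

Derivation:
Click 1 (1,2) count=2: revealed 1 new [(1,2)] -> total=1
Click 2 (4,0) count=0: revealed 15 new [(2,0) (2,1) (2,2) (3,0) (3,1) (3,2) (4,0) (4,1) (4,2) (5,0) (5,1) (5,2) (6,0) (6,1) (6,2)] -> total=16
Click 3 (2,4) count=1: revealed 1 new [(2,4)] -> total=17
Click 4 (2,5) count=2: revealed 1 new [(2,5)] -> total=18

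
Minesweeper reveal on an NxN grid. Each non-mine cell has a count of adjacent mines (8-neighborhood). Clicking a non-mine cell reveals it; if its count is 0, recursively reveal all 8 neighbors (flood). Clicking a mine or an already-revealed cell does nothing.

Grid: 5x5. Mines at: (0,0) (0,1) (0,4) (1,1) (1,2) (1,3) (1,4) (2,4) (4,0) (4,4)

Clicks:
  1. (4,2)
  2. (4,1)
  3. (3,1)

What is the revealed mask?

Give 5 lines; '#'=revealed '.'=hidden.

Answer: .....
.....
.###.
.###.
.###.

Derivation:
Click 1 (4,2) count=0: revealed 9 new [(2,1) (2,2) (2,3) (3,1) (3,2) (3,3) (4,1) (4,2) (4,3)] -> total=9
Click 2 (4,1) count=1: revealed 0 new [(none)] -> total=9
Click 3 (3,1) count=1: revealed 0 new [(none)] -> total=9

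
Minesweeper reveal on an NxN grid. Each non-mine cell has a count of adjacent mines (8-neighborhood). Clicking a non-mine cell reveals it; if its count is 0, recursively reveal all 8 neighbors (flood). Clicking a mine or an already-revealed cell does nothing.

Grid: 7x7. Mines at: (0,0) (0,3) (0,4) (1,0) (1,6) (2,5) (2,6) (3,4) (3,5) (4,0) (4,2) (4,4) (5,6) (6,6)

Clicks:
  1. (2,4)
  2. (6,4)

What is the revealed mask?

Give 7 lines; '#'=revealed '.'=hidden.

Click 1 (2,4) count=3: revealed 1 new [(2,4)] -> total=1
Click 2 (6,4) count=0: revealed 12 new [(5,0) (5,1) (5,2) (5,3) (5,4) (5,5) (6,0) (6,1) (6,2) (6,3) (6,4) (6,5)] -> total=13

Answer: .......
.......
....#..
.......
.......
######.
######.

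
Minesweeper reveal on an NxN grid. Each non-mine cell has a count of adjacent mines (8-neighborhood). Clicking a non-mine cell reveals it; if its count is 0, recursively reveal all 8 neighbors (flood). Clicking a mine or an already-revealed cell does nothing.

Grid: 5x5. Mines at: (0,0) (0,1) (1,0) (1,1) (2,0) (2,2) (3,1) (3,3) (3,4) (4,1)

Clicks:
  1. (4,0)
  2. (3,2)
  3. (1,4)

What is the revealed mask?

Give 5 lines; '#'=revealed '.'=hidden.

Answer: ..###
..###
...##
..#..
#....

Derivation:
Click 1 (4,0) count=2: revealed 1 new [(4,0)] -> total=1
Click 2 (3,2) count=4: revealed 1 new [(3,2)] -> total=2
Click 3 (1,4) count=0: revealed 8 new [(0,2) (0,3) (0,4) (1,2) (1,3) (1,4) (2,3) (2,4)] -> total=10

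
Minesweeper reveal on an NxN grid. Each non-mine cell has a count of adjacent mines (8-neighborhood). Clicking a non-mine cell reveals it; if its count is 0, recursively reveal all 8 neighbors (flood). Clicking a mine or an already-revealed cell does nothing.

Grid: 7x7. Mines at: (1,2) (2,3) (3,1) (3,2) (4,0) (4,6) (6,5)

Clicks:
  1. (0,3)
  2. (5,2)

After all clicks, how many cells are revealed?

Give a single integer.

Answer: 20

Derivation:
Click 1 (0,3) count=1: revealed 1 new [(0,3)] -> total=1
Click 2 (5,2) count=0: revealed 19 new [(3,3) (3,4) (3,5) (4,1) (4,2) (4,3) (4,4) (4,5) (5,0) (5,1) (5,2) (5,3) (5,4) (5,5) (6,0) (6,1) (6,2) (6,3) (6,4)] -> total=20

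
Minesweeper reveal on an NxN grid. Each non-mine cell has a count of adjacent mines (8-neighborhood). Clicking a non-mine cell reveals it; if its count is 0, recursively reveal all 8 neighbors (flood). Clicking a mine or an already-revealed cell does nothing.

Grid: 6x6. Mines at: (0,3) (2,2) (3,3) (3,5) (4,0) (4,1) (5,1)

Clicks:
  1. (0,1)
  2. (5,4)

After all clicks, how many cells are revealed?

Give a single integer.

Click 1 (0,1) count=0: revealed 10 new [(0,0) (0,1) (0,2) (1,0) (1,1) (1,2) (2,0) (2,1) (3,0) (3,1)] -> total=10
Click 2 (5,4) count=0: revealed 8 new [(4,2) (4,3) (4,4) (4,5) (5,2) (5,3) (5,4) (5,5)] -> total=18

Answer: 18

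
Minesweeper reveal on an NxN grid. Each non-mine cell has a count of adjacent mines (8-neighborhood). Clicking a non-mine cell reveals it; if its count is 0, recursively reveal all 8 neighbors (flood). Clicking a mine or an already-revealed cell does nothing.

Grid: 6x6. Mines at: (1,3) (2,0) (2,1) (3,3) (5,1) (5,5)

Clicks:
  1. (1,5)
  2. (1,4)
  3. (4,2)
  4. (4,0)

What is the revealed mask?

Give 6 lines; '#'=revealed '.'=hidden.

Click 1 (1,5) count=0: revealed 10 new [(0,4) (0,5) (1,4) (1,5) (2,4) (2,5) (3,4) (3,5) (4,4) (4,5)] -> total=10
Click 2 (1,4) count=1: revealed 0 new [(none)] -> total=10
Click 3 (4,2) count=2: revealed 1 new [(4,2)] -> total=11
Click 4 (4,0) count=1: revealed 1 new [(4,0)] -> total=12

Answer: ....##
....##
....##
....##
#.#.##
......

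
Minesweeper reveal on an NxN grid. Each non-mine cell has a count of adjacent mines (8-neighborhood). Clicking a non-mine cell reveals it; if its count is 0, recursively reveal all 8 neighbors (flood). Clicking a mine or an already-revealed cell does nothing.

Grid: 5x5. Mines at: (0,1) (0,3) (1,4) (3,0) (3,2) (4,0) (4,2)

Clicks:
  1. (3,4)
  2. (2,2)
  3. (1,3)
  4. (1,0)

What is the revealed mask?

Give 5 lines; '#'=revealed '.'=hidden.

Answer: .....
#..#.
..###
...##
...##

Derivation:
Click 1 (3,4) count=0: revealed 6 new [(2,3) (2,4) (3,3) (3,4) (4,3) (4,4)] -> total=6
Click 2 (2,2) count=1: revealed 1 new [(2,2)] -> total=7
Click 3 (1,3) count=2: revealed 1 new [(1,3)] -> total=8
Click 4 (1,0) count=1: revealed 1 new [(1,0)] -> total=9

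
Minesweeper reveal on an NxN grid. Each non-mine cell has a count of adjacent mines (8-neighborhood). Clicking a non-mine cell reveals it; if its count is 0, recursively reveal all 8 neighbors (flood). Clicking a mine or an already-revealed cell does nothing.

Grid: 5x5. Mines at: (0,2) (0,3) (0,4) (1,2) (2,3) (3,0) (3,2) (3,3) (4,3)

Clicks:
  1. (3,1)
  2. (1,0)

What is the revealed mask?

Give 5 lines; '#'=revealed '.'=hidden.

Click 1 (3,1) count=2: revealed 1 new [(3,1)] -> total=1
Click 2 (1,0) count=0: revealed 6 new [(0,0) (0,1) (1,0) (1,1) (2,0) (2,1)] -> total=7

Answer: ##...
##...
##...
.#...
.....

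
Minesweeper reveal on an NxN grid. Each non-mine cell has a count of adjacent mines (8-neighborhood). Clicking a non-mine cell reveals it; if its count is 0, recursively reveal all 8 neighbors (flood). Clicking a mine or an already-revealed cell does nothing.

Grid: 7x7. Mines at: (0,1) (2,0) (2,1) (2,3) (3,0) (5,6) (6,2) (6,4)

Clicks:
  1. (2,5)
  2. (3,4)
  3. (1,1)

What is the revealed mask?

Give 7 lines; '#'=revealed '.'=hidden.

Answer: ..#####
.######
....###
.######
.######
.#####.
.......

Derivation:
Click 1 (2,5) count=0: revealed 30 new [(0,2) (0,3) (0,4) (0,5) (0,6) (1,2) (1,3) (1,4) (1,5) (1,6) (2,4) (2,5) (2,6) (3,1) (3,2) (3,3) (3,4) (3,5) (3,6) (4,1) (4,2) (4,3) (4,4) (4,5) (4,6) (5,1) (5,2) (5,3) (5,4) (5,5)] -> total=30
Click 2 (3,4) count=1: revealed 0 new [(none)] -> total=30
Click 3 (1,1) count=3: revealed 1 new [(1,1)] -> total=31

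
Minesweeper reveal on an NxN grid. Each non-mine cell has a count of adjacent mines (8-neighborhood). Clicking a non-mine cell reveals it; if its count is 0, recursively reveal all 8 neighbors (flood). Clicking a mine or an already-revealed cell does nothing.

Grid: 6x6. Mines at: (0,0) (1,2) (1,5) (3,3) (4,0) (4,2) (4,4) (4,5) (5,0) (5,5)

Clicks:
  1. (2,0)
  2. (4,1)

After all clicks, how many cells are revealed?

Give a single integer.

Answer: 7

Derivation:
Click 1 (2,0) count=0: revealed 6 new [(1,0) (1,1) (2,0) (2,1) (3,0) (3,1)] -> total=6
Click 2 (4,1) count=3: revealed 1 new [(4,1)] -> total=7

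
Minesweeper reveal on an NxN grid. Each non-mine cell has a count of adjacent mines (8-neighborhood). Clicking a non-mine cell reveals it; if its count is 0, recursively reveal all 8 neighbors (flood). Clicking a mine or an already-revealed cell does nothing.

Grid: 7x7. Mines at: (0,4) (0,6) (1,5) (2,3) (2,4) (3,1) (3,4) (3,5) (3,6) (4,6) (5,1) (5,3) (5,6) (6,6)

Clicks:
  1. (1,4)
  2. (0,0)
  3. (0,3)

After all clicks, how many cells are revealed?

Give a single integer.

Answer: 12

Derivation:
Click 1 (1,4) count=4: revealed 1 new [(1,4)] -> total=1
Click 2 (0,0) count=0: revealed 11 new [(0,0) (0,1) (0,2) (0,3) (1,0) (1,1) (1,2) (1,3) (2,0) (2,1) (2,2)] -> total=12
Click 3 (0,3) count=1: revealed 0 new [(none)] -> total=12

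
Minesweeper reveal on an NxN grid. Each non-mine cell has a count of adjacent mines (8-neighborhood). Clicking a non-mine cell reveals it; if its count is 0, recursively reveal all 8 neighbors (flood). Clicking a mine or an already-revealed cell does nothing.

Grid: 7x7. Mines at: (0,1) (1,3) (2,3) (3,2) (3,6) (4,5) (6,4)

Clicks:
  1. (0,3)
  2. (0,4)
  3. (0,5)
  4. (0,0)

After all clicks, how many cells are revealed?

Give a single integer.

Answer: 11

Derivation:
Click 1 (0,3) count=1: revealed 1 new [(0,3)] -> total=1
Click 2 (0,4) count=1: revealed 1 new [(0,4)] -> total=2
Click 3 (0,5) count=0: revealed 8 new [(0,5) (0,6) (1,4) (1,5) (1,6) (2,4) (2,5) (2,6)] -> total=10
Click 4 (0,0) count=1: revealed 1 new [(0,0)] -> total=11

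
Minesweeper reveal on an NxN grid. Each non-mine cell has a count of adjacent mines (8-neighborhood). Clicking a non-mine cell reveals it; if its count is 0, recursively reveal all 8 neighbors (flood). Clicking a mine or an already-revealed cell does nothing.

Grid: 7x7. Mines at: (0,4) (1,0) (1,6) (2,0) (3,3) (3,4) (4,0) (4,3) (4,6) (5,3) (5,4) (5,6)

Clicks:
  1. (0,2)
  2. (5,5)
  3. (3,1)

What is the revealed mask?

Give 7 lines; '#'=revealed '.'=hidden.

Click 1 (0,2) count=0: revealed 9 new [(0,1) (0,2) (0,3) (1,1) (1,2) (1,3) (2,1) (2,2) (2,3)] -> total=9
Click 2 (5,5) count=3: revealed 1 new [(5,5)] -> total=10
Click 3 (3,1) count=2: revealed 1 new [(3,1)] -> total=11

Answer: .###...
.###...
.###...
.#.....
.......
.....#.
.......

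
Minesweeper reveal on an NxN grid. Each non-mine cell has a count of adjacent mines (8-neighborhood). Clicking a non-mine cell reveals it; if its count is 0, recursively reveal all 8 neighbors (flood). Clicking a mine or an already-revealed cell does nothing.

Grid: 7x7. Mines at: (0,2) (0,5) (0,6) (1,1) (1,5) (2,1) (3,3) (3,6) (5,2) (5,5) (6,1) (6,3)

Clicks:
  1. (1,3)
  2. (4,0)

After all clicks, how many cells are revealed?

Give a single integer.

Click 1 (1,3) count=1: revealed 1 new [(1,3)] -> total=1
Click 2 (4,0) count=0: revealed 6 new [(3,0) (3,1) (4,0) (4,1) (5,0) (5,1)] -> total=7

Answer: 7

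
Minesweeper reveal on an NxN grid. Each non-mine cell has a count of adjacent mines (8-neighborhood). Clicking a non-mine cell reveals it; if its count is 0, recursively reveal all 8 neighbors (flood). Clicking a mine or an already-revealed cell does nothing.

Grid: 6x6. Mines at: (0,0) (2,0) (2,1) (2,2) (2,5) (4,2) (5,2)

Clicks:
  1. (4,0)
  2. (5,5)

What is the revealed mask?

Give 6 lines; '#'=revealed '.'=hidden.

Answer: ......
......
......
##.###
##.###
##.###

Derivation:
Click 1 (4,0) count=0: revealed 6 new [(3,0) (3,1) (4,0) (4,1) (5,0) (5,1)] -> total=6
Click 2 (5,5) count=0: revealed 9 new [(3,3) (3,4) (3,5) (4,3) (4,4) (4,5) (5,3) (5,4) (5,5)] -> total=15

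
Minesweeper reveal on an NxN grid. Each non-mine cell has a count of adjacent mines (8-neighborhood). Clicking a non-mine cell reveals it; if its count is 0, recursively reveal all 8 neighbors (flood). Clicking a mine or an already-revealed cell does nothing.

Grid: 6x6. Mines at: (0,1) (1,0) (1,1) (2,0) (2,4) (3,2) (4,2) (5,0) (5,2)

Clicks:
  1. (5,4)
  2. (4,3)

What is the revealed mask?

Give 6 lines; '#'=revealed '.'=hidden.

Click 1 (5,4) count=0: revealed 9 new [(3,3) (3,4) (3,5) (4,3) (4,4) (4,5) (5,3) (5,4) (5,5)] -> total=9
Click 2 (4,3) count=3: revealed 0 new [(none)] -> total=9

Answer: ......
......
......
...###
...###
...###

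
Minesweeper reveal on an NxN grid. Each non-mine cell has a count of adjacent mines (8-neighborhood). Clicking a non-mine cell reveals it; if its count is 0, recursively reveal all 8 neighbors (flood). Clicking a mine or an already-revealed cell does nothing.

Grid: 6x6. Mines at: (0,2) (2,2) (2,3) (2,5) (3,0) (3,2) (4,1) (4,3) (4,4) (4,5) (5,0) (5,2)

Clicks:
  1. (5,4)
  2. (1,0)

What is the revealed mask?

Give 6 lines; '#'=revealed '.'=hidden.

Click 1 (5,4) count=3: revealed 1 new [(5,4)] -> total=1
Click 2 (1,0) count=0: revealed 6 new [(0,0) (0,1) (1,0) (1,1) (2,0) (2,1)] -> total=7

Answer: ##....
##....
##....
......
......
....#.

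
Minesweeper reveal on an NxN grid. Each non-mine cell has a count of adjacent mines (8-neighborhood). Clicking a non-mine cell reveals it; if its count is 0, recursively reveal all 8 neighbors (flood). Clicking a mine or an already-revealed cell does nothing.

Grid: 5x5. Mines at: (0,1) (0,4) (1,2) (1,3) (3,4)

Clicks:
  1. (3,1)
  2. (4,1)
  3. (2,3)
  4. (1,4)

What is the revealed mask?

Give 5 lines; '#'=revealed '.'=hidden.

Answer: .....
##..#
####.
####.
####.

Derivation:
Click 1 (3,1) count=0: revealed 14 new [(1,0) (1,1) (2,0) (2,1) (2,2) (2,3) (3,0) (3,1) (3,2) (3,3) (4,0) (4,1) (4,2) (4,3)] -> total=14
Click 2 (4,1) count=0: revealed 0 new [(none)] -> total=14
Click 3 (2,3) count=3: revealed 0 new [(none)] -> total=14
Click 4 (1,4) count=2: revealed 1 new [(1,4)] -> total=15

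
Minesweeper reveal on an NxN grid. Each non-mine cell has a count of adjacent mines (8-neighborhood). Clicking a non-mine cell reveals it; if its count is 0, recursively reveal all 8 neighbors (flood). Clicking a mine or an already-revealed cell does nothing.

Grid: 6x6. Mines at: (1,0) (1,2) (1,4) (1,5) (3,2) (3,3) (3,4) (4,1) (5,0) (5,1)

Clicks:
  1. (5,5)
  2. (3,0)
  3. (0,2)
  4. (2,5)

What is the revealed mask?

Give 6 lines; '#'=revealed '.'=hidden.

Answer: ..#...
......
.....#
#.....
..####
..####

Derivation:
Click 1 (5,5) count=0: revealed 8 new [(4,2) (4,3) (4,4) (4,5) (5,2) (5,3) (5,4) (5,5)] -> total=8
Click 2 (3,0) count=1: revealed 1 new [(3,0)] -> total=9
Click 3 (0,2) count=1: revealed 1 new [(0,2)] -> total=10
Click 4 (2,5) count=3: revealed 1 new [(2,5)] -> total=11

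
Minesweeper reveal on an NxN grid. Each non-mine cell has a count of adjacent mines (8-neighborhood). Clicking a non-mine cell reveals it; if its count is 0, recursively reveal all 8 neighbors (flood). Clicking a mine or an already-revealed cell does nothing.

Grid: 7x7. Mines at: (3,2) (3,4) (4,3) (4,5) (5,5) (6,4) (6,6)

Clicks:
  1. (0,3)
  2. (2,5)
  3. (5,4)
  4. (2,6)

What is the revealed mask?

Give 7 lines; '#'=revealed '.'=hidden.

Click 1 (0,3) count=0: revealed 36 new [(0,0) (0,1) (0,2) (0,3) (0,4) (0,5) (0,6) (1,0) (1,1) (1,2) (1,3) (1,4) (1,5) (1,6) (2,0) (2,1) (2,2) (2,3) (2,4) (2,5) (2,6) (3,0) (3,1) (3,5) (3,6) (4,0) (4,1) (4,2) (5,0) (5,1) (5,2) (5,3) (6,0) (6,1) (6,2) (6,3)] -> total=36
Click 2 (2,5) count=1: revealed 0 new [(none)] -> total=36
Click 3 (5,4) count=4: revealed 1 new [(5,4)] -> total=37
Click 4 (2,6) count=0: revealed 0 new [(none)] -> total=37

Answer: #######
#######
#######
##...##
###....
#####..
####...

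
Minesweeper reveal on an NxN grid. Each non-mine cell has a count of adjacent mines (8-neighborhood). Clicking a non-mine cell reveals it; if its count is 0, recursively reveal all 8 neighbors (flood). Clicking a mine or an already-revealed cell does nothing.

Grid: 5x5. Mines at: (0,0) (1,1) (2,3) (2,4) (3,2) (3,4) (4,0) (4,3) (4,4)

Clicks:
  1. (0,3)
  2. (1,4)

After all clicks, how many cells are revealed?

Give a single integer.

Answer: 6

Derivation:
Click 1 (0,3) count=0: revealed 6 new [(0,2) (0,3) (0,4) (1,2) (1,3) (1,4)] -> total=6
Click 2 (1,4) count=2: revealed 0 new [(none)] -> total=6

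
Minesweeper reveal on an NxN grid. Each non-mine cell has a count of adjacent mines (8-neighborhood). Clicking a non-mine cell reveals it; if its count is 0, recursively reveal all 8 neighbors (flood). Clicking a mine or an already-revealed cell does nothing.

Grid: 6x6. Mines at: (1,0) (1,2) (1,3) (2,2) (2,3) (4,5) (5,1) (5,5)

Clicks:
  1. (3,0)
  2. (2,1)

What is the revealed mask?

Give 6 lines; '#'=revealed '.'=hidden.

Click 1 (3,0) count=0: revealed 6 new [(2,0) (2,1) (3,0) (3,1) (4,0) (4,1)] -> total=6
Click 2 (2,1) count=3: revealed 0 new [(none)] -> total=6

Answer: ......
......
##....
##....
##....
......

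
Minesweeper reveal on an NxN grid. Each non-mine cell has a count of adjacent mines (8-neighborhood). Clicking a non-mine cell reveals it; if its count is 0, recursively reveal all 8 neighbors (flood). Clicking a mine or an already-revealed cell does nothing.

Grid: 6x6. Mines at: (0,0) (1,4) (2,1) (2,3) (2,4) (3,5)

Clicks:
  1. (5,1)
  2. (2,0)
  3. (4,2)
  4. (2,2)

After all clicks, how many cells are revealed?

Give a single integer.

Click 1 (5,1) count=0: revealed 17 new [(3,0) (3,1) (3,2) (3,3) (3,4) (4,0) (4,1) (4,2) (4,3) (4,4) (4,5) (5,0) (5,1) (5,2) (5,3) (5,4) (5,5)] -> total=17
Click 2 (2,0) count=1: revealed 1 new [(2,0)] -> total=18
Click 3 (4,2) count=0: revealed 0 new [(none)] -> total=18
Click 4 (2,2) count=2: revealed 1 new [(2,2)] -> total=19

Answer: 19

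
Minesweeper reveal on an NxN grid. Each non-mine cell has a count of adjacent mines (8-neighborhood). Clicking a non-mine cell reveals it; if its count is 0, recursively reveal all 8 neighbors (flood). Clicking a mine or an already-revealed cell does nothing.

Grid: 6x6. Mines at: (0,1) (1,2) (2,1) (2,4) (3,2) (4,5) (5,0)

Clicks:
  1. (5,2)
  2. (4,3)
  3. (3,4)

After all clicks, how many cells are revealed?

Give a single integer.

Click 1 (5,2) count=0: revealed 8 new [(4,1) (4,2) (4,3) (4,4) (5,1) (5,2) (5,3) (5,4)] -> total=8
Click 2 (4,3) count=1: revealed 0 new [(none)] -> total=8
Click 3 (3,4) count=2: revealed 1 new [(3,4)] -> total=9

Answer: 9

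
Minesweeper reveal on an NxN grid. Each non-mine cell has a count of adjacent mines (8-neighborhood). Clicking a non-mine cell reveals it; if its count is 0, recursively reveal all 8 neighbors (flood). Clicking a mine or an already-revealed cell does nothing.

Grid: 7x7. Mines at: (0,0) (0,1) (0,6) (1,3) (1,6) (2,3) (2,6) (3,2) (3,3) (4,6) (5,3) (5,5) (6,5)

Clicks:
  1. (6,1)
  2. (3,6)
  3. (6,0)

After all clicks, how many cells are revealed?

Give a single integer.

Answer: 16

Derivation:
Click 1 (6,1) count=0: revealed 15 new [(1,0) (1,1) (2,0) (2,1) (3,0) (3,1) (4,0) (4,1) (4,2) (5,0) (5,1) (5,2) (6,0) (6,1) (6,2)] -> total=15
Click 2 (3,6) count=2: revealed 1 new [(3,6)] -> total=16
Click 3 (6,0) count=0: revealed 0 new [(none)] -> total=16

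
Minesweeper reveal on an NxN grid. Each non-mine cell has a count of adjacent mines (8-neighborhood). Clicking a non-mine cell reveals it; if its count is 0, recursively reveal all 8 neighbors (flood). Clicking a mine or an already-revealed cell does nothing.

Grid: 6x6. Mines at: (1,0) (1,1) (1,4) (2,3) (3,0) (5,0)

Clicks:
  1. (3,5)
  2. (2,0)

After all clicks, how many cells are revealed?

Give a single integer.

Answer: 18

Derivation:
Click 1 (3,5) count=0: revealed 17 new [(2,4) (2,5) (3,1) (3,2) (3,3) (3,4) (3,5) (4,1) (4,2) (4,3) (4,4) (4,5) (5,1) (5,2) (5,3) (5,4) (5,5)] -> total=17
Click 2 (2,0) count=3: revealed 1 new [(2,0)] -> total=18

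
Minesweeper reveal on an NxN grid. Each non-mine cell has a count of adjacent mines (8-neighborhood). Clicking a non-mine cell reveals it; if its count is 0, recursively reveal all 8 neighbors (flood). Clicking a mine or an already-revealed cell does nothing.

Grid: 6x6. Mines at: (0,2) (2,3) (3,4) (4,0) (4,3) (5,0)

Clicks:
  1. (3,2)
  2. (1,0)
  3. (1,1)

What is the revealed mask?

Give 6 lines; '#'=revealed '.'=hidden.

Answer: ##....
###...
###...
###...
......
......

Derivation:
Click 1 (3,2) count=2: revealed 1 new [(3,2)] -> total=1
Click 2 (1,0) count=0: revealed 10 new [(0,0) (0,1) (1,0) (1,1) (1,2) (2,0) (2,1) (2,2) (3,0) (3,1)] -> total=11
Click 3 (1,1) count=1: revealed 0 new [(none)] -> total=11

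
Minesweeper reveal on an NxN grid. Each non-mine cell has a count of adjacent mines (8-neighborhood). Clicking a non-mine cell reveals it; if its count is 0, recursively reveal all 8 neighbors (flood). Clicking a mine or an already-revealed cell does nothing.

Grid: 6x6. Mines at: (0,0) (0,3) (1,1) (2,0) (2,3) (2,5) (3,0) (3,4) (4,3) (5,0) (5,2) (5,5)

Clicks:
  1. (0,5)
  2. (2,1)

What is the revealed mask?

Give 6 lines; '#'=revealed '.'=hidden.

Click 1 (0,5) count=0: revealed 4 new [(0,4) (0,5) (1,4) (1,5)] -> total=4
Click 2 (2,1) count=3: revealed 1 new [(2,1)] -> total=5

Answer: ....##
....##
.#....
......
......
......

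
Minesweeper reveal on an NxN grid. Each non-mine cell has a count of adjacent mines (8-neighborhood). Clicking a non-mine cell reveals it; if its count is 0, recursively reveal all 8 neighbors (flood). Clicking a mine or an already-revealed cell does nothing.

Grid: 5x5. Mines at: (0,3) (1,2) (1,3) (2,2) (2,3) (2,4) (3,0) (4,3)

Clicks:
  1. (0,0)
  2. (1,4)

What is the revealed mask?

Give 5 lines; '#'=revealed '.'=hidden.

Click 1 (0,0) count=0: revealed 6 new [(0,0) (0,1) (1,0) (1,1) (2,0) (2,1)] -> total=6
Click 2 (1,4) count=4: revealed 1 new [(1,4)] -> total=7

Answer: ##...
##..#
##...
.....
.....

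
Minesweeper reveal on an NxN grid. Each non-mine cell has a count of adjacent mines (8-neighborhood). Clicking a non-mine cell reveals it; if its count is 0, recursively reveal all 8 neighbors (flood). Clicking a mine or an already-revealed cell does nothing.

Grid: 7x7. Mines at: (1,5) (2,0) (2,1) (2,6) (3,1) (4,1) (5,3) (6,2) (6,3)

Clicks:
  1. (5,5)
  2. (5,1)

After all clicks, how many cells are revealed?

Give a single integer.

Click 1 (5,5) count=0: revealed 30 new [(0,0) (0,1) (0,2) (0,3) (0,4) (1,0) (1,1) (1,2) (1,3) (1,4) (2,2) (2,3) (2,4) (2,5) (3,2) (3,3) (3,4) (3,5) (3,6) (4,2) (4,3) (4,4) (4,5) (4,6) (5,4) (5,5) (5,6) (6,4) (6,5) (6,6)] -> total=30
Click 2 (5,1) count=2: revealed 1 new [(5,1)] -> total=31

Answer: 31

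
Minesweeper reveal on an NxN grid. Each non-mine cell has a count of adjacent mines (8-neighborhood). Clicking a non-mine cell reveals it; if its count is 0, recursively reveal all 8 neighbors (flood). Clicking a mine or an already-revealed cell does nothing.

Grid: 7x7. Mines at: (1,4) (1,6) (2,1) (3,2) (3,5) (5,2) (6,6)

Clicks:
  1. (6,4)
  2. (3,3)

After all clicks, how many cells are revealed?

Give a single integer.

Click 1 (6,4) count=0: revealed 9 new [(4,3) (4,4) (4,5) (5,3) (5,4) (5,5) (6,3) (6,4) (6,5)] -> total=9
Click 2 (3,3) count=1: revealed 1 new [(3,3)] -> total=10

Answer: 10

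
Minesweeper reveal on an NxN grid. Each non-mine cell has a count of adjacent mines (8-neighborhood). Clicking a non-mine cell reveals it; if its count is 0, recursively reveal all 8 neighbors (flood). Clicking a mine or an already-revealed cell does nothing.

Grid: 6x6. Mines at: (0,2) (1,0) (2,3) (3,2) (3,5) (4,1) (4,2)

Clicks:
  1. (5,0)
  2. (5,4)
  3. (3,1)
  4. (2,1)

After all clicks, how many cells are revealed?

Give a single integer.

Click 1 (5,0) count=1: revealed 1 new [(5,0)] -> total=1
Click 2 (5,4) count=0: revealed 6 new [(4,3) (4,4) (4,5) (5,3) (5,4) (5,5)] -> total=7
Click 3 (3,1) count=3: revealed 1 new [(3,1)] -> total=8
Click 4 (2,1) count=2: revealed 1 new [(2,1)] -> total=9

Answer: 9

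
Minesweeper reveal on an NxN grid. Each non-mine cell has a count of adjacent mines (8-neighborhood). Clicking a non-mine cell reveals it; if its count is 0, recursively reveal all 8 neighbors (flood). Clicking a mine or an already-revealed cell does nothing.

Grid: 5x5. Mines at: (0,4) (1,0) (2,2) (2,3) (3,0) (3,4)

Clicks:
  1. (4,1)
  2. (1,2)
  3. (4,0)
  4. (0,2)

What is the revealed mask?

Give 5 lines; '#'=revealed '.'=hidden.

Click 1 (4,1) count=1: revealed 1 new [(4,1)] -> total=1
Click 2 (1,2) count=2: revealed 1 new [(1,2)] -> total=2
Click 3 (4,0) count=1: revealed 1 new [(4,0)] -> total=3
Click 4 (0,2) count=0: revealed 5 new [(0,1) (0,2) (0,3) (1,1) (1,3)] -> total=8

Answer: .###.
.###.
.....
.....
##...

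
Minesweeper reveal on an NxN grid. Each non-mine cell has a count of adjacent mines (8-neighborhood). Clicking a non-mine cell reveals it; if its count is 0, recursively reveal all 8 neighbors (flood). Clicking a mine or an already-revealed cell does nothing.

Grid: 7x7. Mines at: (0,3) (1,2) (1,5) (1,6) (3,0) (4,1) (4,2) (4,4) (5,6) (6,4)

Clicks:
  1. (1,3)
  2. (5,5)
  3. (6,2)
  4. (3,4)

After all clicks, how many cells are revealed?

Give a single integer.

Answer: 11

Derivation:
Click 1 (1,3) count=2: revealed 1 new [(1,3)] -> total=1
Click 2 (5,5) count=3: revealed 1 new [(5,5)] -> total=2
Click 3 (6,2) count=0: revealed 8 new [(5,0) (5,1) (5,2) (5,3) (6,0) (6,1) (6,2) (6,3)] -> total=10
Click 4 (3,4) count=1: revealed 1 new [(3,4)] -> total=11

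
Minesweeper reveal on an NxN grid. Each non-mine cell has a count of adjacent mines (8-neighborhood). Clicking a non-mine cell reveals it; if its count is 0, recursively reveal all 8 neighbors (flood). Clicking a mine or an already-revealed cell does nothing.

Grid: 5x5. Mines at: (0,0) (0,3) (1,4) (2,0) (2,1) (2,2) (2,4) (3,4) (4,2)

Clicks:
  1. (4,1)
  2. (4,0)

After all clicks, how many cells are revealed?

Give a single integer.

Answer: 4

Derivation:
Click 1 (4,1) count=1: revealed 1 new [(4,1)] -> total=1
Click 2 (4,0) count=0: revealed 3 new [(3,0) (3,1) (4,0)] -> total=4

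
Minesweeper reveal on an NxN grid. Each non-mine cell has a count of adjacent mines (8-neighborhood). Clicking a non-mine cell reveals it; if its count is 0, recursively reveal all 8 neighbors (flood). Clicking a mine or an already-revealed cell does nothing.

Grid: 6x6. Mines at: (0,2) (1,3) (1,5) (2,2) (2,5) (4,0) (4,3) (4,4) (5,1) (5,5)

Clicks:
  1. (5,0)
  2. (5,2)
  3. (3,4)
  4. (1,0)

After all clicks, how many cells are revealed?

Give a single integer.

Click 1 (5,0) count=2: revealed 1 new [(5,0)] -> total=1
Click 2 (5,2) count=2: revealed 1 new [(5,2)] -> total=2
Click 3 (3,4) count=3: revealed 1 new [(3,4)] -> total=3
Click 4 (1,0) count=0: revealed 8 new [(0,0) (0,1) (1,0) (1,1) (2,0) (2,1) (3,0) (3,1)] -> total=11

Answer: 11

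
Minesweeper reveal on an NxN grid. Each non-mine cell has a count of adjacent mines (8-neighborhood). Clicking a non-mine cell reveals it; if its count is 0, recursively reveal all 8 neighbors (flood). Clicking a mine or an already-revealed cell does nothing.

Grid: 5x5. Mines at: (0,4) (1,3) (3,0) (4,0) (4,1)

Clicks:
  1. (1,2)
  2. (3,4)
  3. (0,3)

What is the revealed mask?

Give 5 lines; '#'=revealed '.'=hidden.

Answer: ...#.
..#..
..###
..###
..###

Derivation:
Click 1 (1,2) count=1: revealed 1 new [(1,2)] -> total=1
Click 2 (3,4) count=0: revealed 9 new [(2,2) (2,3) (2,4) (3,2) (3,3) (3,4) (4,2) (4,3) (4,4)] -> total=10
Click 3 (0,3) count=2: revealed 1 new [(0,3)] -> total=11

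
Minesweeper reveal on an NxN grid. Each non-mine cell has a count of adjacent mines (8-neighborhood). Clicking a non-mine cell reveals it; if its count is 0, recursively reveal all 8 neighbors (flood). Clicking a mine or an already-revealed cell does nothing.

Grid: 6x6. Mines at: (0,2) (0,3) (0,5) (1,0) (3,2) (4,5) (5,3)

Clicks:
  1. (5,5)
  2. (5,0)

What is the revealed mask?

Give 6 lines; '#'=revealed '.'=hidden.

Answer: ......
......
##....
##....
###...
###..#

Derivation:
Click 1 (5,5) count=1: revealed 1 new [(5,5)] -> total=1
Click 2 (5,0) count=0: revealed 10 new [(2,0) (2,1) (3,0) (3,1) (4,0) (4,1) (4,2) (5,0) (5,1) (5,2)] -> total=11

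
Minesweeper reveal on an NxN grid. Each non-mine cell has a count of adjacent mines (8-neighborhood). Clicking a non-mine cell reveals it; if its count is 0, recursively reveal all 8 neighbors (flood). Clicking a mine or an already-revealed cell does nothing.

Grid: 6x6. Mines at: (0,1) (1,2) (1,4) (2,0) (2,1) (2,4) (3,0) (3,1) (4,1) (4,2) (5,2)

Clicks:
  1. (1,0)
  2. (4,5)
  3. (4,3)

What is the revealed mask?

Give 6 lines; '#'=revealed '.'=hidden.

Answer: ......
#.....
......
...###
...###
...###

Derivation:
Click 1 (1,0) count=3: revealed 1 new [(1,0)] -> total=1
Click 2 (4,5) count=0: revealed 9 new [(3,3) (3,4) (3,5) (4,3) (4,4) (4,5) (5,3) (5,4) (5,5)] -> total=10
Click 3 (4,3) count=2: revealed 0 new [(none)] -> total=10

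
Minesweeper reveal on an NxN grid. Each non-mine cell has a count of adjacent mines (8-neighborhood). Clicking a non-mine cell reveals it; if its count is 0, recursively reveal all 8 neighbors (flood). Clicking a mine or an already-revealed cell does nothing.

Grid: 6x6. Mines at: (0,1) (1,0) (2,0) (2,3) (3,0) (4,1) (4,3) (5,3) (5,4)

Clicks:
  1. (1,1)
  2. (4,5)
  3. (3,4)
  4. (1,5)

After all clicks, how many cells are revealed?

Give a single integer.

Click 1 (1,1) count=3: revealed 1 new [(1,1)] -> total=1
Click 2 (4,5) count=1: revealed 1 new [(4,5)] -> total=2
Click 3 (3,4) count=2: revealed 1 new [(3,4)] -> total=3
Click 4 (1,5) count=0: revealed 12 new [(0,2) (0,3) (0,4) (0,5) (1,2) (1,3) (1,4) (1,5) (2,4) (2,5) (3,5) (4,4)] -> total=15

Answer: 15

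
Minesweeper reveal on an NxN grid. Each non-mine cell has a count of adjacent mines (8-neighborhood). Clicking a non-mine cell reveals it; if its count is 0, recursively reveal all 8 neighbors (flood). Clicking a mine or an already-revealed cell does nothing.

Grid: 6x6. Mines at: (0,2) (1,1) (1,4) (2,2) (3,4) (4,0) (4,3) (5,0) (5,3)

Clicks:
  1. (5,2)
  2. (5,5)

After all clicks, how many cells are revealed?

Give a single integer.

Click 1 (5,2) count=2: revealed 1 new [(5,2)] -> total=1
Click 2 (5,5) count=0: revealed 4 new [(4,4) (4,5) (5,4) (5,5)] -> total=5

Answer: 5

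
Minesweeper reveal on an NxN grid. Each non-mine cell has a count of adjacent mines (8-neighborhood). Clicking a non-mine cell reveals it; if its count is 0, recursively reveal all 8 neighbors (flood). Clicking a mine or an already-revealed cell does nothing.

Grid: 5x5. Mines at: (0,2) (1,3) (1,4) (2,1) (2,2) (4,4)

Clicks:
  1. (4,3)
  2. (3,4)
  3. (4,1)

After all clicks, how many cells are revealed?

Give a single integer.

Answer: 9

Derivation:
Click 1 (4,3) count=1: revealed 1 new [(4,3)] -> total=1
Click 2 (3,4) count=1: revealed 1 new [(3,4)] -> total=2
Click 3 (4,1) count=0: revealed 7 new [(3,0) (3,1) (3,2) (3,3) (4,0) (4,1) (4,2)] -> total=9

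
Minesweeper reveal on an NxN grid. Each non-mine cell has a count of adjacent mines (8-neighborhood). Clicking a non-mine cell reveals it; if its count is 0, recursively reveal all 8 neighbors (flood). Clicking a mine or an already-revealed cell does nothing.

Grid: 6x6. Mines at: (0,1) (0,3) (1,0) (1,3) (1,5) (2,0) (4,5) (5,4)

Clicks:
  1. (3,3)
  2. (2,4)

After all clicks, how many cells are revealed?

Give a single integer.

Click 1 (3,3) count=0: revealed 18 new [(2,1) (2,2) (2,3) (2,4) (3,0) (3,1) (3,2) (3,3) (3,4) (4,0) (4,1) (4,2) (4,3) (4,4) (5,0) (5,1) (5,2) (5,3)] -> total=18
Click 2 (2,4) count=2: revealed 0 new [(none)] -> total=18

Answer: 18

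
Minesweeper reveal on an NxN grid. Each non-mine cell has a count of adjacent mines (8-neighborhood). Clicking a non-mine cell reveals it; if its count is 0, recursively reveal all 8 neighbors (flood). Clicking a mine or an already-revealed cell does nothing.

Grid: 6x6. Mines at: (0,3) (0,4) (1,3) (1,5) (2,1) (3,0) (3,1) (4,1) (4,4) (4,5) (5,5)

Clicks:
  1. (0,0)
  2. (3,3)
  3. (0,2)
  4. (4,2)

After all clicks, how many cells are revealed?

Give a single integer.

Click 1 (0,0) count=0: revealed 6 new [(0,0) (0,1) (0,2) (1,0) (1,1) (1,2)] -> total=6
Click 2 (3,3) count=1: revealed 1 new [(3,3)] -> total=7
Click 3 (0,2) count=2: revealed 0 new [(none)] -> total=7
Click 4 (4,2) count=2: revealed 1 new [(4,2)] -> total=8

Answer: 8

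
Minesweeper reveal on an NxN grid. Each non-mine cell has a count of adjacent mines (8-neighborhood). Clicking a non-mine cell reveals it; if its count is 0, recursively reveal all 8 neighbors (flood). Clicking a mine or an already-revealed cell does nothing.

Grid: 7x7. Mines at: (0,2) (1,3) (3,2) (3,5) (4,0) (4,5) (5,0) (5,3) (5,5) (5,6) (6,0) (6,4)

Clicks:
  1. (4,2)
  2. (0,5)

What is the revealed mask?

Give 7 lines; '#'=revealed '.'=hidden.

Answer: ....###
....###
....###
.......
..#....
.......
.......

Derivation:
Click 1 (4,2) count=2: revealed 1 new [(4,2)] -> total=1
Click 2 (0,5) count=0: revealed 9 new [(0,4) (0,5) (0,6) (1,4) (1,5) (1,6) (2,4) (2,5) (2,6)] -> total=10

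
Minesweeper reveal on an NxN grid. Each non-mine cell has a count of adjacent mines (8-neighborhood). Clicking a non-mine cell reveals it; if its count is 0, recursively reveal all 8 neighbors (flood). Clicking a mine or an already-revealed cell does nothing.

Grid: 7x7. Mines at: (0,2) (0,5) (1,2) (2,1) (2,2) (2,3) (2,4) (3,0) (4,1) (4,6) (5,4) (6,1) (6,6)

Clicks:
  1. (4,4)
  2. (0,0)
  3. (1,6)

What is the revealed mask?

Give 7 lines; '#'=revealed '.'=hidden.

Click 1 (4,4) count=1: revealed 1 new [(4,4)] -> total=1
Click 2 (0,0) count=0: revealed 4 new [(0,0) (0,1) (1,0) (1,1)] -> total=5
Click 3 (1,6) count=1: revealed 1 new [(1,6)] -> total=6

Answer: ##.....
##....#
.......
.......
....#..
.......
.......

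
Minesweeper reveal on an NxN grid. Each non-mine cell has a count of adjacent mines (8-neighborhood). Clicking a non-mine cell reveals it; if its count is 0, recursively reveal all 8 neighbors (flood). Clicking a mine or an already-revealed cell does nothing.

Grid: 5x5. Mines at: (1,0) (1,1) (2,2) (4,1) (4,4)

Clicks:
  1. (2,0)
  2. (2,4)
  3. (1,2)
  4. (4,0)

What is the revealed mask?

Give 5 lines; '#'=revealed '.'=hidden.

Click 1 (2,0) count=2: revealed 1 new [(2,0)] -> total=1
Click 2 (2,4) count=0: revealed 10 new [(0,2) (0,3) (0,4) (1,2) (1,3) (1,4) (2,3) (2,4) (3,3) (3,4)] -> total=11
Click 3 (1,2) count=2: revealed 0 new [(none)] -> total=11
Click 4 (4,0) count=1: revealed 1 new [(4,0)] -> total=12

Answer: ..###
..###
#..##
...##
#....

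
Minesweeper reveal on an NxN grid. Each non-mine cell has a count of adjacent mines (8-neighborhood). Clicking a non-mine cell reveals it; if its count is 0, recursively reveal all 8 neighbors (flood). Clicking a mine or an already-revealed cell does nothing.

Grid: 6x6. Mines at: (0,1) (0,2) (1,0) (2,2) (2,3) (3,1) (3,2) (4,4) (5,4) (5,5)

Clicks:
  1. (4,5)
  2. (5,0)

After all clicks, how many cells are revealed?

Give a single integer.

Click 1 (4,5) count=3: revealed 1 new [(4,5)] -> total=1
Click 2 (5,0) count=0: revealed 8 new [(4,0) (4,1) (4,2) (4,3) (5,0) (5,1) (5,2) (5,3)] -> total=9

Answer: 9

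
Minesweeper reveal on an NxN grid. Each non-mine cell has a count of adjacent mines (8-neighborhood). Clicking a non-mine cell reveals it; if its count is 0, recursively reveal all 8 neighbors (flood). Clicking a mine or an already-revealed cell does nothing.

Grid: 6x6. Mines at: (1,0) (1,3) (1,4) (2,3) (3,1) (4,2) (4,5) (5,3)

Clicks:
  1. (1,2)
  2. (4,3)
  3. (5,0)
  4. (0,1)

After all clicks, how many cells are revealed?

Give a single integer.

Click 1 (1,2) count=2: revealed 1 new [(1,2)] -> total=1
Click 2 (4,3) count=2: revealed 1 new [(4,3)] -> total=2
Click 3 (5,0) count=0: revealed 4 new [(4,0) (4,1) (5,0) (5,1)] -> total=6
Click 4 (0,1) count=1: revealed 1 new [(0,1)] -> total=7

Answer: 7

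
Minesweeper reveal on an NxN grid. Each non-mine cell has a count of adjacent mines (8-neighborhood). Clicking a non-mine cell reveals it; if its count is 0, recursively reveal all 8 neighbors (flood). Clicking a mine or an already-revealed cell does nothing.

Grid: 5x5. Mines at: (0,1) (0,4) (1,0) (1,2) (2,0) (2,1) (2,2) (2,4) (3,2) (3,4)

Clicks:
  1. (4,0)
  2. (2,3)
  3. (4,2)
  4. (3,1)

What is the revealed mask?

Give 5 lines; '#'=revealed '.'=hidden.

Answer: .....
.....
...#.
##...
###..

Derivation:
Click 1 (4,0) count=0: revealed 4 new [(3,0) (3,1) (4,0) (4,1)] -> total=4
Click 2 (2,3) count=5: revealed 1 new [(2,3)] -> total=5
Click 3 (4,2) count=1: revealed 1 new [(4,2)] -> total=6
Click 4 (3,1) count=4: revealed 0 new [(none)] -> total=6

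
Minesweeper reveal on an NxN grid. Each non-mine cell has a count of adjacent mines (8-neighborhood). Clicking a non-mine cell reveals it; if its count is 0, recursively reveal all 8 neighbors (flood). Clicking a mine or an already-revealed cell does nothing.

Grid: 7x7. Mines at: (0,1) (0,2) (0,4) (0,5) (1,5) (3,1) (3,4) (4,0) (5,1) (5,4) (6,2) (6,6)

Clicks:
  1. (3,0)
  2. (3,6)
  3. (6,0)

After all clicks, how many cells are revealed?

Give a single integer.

Answer: 10

Derivation:
Click 1 (3,0) count=2: revealed 1 new [(3,0)] -> total=1
Click 2 (3,6) count=0: revealed 8 new [(2,5) (2,6) (3,5) (3,6) (4,5) (4,6) (5,5) (5,6)] -> total=9
Click 3 (6,0) count=1: revealed 1 new [(6,0)] -> total=10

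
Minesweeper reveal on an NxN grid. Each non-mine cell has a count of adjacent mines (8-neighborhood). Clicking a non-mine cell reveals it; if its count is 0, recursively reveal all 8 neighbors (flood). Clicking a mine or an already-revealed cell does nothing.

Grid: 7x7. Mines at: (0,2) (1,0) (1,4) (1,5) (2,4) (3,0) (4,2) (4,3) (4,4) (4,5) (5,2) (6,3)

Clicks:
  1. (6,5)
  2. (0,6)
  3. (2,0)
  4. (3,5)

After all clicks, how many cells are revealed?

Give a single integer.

Answer: 9

Derivation:
Click 1 (6,5) count=0: revealed 6 new [(5,4) (5,5) (5,6) (6,4) (6,5) (6,6)] -> total=6
Click 2 (0,6) count=1: revealed 1 new [(0,6)] -> total=7
Click 3 (2,0) count=2: revealed 1 new [(2,0)] -> total=8
Click 4 (3,5) count=3: revealed 1 new [(3,5)] -> total=9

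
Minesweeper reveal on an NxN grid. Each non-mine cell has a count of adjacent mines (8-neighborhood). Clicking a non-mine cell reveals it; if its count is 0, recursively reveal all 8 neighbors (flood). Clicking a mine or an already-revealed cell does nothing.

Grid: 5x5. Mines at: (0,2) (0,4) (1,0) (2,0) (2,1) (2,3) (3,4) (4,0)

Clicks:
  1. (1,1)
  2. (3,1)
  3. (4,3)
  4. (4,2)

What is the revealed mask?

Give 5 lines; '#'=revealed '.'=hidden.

Answer: .....
.#...
.....
.###.
.###.

Derivation:
Click 1 (1,1) count=4: revealed 1 new [(1,1)] -> total=1
Click 2 (3,1) count=3: revealed 1 new [(3,1)] -> total=2
Click 3 (4,3) count=1: revealed 1 new [(4,3)] -> total=3
Click 4 (4,2) count=0: revealed 4 new [(3,2) (3,3) (4,1) (4,2)] -> total=7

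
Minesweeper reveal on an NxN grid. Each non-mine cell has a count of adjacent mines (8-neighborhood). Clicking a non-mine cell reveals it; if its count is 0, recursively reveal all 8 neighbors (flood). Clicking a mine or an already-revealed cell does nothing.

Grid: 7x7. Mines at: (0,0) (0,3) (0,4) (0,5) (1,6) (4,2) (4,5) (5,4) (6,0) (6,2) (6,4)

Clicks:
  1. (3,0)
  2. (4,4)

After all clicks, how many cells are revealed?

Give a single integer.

Answer: 23

Derivation:
Click 1 (3,0) count=0: revealed 22 new [(1,0) (1,1) (1,2) (1,3) (1,4) (1,5) (2,0) (2,1) (2,2) (2,3) (2,4) (2,5) (3,0) (3,1) (3,2) (3,3) (3,4) (3,5) (4,0) (4,1) (5,0) (5,1)] -> total=22
Click 2 (4,4) count=2: revealed 1 new [(4,4)] -> total=23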